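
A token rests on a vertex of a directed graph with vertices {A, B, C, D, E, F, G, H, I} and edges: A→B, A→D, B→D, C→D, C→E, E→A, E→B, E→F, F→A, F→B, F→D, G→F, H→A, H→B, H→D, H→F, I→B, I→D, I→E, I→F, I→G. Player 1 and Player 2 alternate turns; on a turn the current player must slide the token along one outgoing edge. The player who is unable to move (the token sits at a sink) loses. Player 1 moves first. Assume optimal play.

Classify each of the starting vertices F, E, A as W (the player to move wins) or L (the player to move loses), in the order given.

F: W, E: L, A: W

Build the W/L table. Terminal = L. A non-terminal position is W if it has a move to some L; otherwise it is L.
Every edge goes from a vertex to one that appears earlier in the order D, B, A, F, E, C, G, H, I, so processing vertices in that order labels each vertex after all of its successors.
D: no outgoing edge → L
B: W (go to D, an L position)
A: W (go to D, an L position)
F: W (go to D, an L position)
E: L (options F(W), A(W), B(W) are all W)
C: W (go to E, an L position)
G: L (sole option F(W) is W)
H: W (go to D, an L position)
I: W (go to G, an L position)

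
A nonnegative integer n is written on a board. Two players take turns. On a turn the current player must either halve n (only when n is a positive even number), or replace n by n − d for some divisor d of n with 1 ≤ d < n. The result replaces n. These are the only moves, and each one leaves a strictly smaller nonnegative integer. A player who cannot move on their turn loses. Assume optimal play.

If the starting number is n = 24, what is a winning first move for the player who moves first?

Compute win/loss labels from the base case upward. A position with no move is L. Any other position is W if it can reach an L in one move, else L.
n=0: no move → L
n=1: no move → L
n=2: reaches L-position 1 → W
n=3: only reaches 2(W), which is W → L
n=4: reaches L-position 3 → W
n=5: only reaches 4(W), which is W → L
n=6: reaches L-position 3 → W
n=7: only reaches 6(W), which is W → L
n=8: reaches L-position 7 → W
n=9: only reaches 6(W), 8(W), all W → L
n=10: reaches L-position 5 → W
n=11: only reaches 10(W), which is W → L
n=12: reaches L-position 9 → W
n=13: only reaches 12(W), which is W → L
n=14: reaches L-position 7 → W
n=15: only reaches 10(W), 12(W), 14(W), all W → L
n=16: reaches L-position 15 → W
n=17: only reaches 16(W), which is W → L
n=18: reaches L-position 9 → W
n=19: only reaches 18(W), which is W → L
n=20: reaches L-position 15 → W
n=21: only reaches 14(W), 18(W), 20(W), all W → L
n=22: reaches L-position 11 → W
n=23: only reaches 22(W), which is W → L
n=24: reaches L-position 21 → W
From 24, the L positions reachable in one move are: 21, 23. Any move reaching one of these is winning.

Move to 21.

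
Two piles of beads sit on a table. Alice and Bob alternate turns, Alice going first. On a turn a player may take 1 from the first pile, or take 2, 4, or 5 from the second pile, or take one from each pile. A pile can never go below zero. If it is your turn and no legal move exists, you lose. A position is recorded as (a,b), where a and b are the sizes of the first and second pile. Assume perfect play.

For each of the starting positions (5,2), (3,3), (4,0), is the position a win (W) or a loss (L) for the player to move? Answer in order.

(5,2): W, (3,3): L, (4,0): L

Use the standard recursion: the mover loses at a terminal position; elsewhere, the mover wins exactly when some move hands the opponent an L position.
No move ever increases a pile, so every position that can arise here has a ≤ 5 and b ≤ 3; it is enough to label the cells with 0 ≤ a ≤ 5 and 0 ≤ b ≤ 3.
Every move lowers a or b (never raises either), so fill the grid row by row in increasing a, and left to right within a row: each cell's successors are then already labelled.
      b=0  b=1  b=2  b=3
a=0:    L    L    W    W
a=1:    W    W    W    L
a=2:    L    L    W    W
a=3:    W    W    W    L
a=4:    L    L    W    W
a=5:    W    W    W    L
Cells with no legal move (terminal, hence L): (0,0), (0,1).
The remaining L cells, each justified by listing all of its moves:
(1,3): moves to (0,3)(W), (1,1)(W), (0,2)(W); every one is W ⇒ L
(2,0): the only move is to (1,0)(W), a W ⇒ L
(2,1): moves to (1,1)(W), (1,0)(W); every one is W ⇒ L
(3,3): moves to (2,3)(W), (3,1)(W), (2,2)(W); every one is W ⇒ L
(4,0): the only move is to (3,0)(W), a W ⇒ L
(4,1): moves to (3,1)(W), (3,0)(W); every one is W ⇒ L
(5,3): moves to (4,3)(W), (5,1)(W), (4,2)(W); every one is W ⇒ L
Every other cell has at least one move into one of the L cells above, so it is W.
(5,2): the move to (4,1) reaches an L cell, so W
(3,3): one of the L cells justified above, so L
(4,0): one of the L cells justified above, so L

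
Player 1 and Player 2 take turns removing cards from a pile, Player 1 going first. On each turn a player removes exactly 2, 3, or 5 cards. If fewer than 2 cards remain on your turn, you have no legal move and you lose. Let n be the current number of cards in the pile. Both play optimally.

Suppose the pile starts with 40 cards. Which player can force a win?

Player 1 wins.

Build the W/L table. Terminal = L. A non-terminal position is W if it has a move to some L; otherwise it is L.
n=0: no move → L
n=1: no move → L
n=2: W (go to 0, an L position)
n=3: W (go to 1, an L position)
n=4: W (go to 1, an L position)
n=5: W (go to 0, an L position)
n=6: W (go to 1, an L position)
n=7: L (options 5(W), 4(W), 2(W) are all W)
n=8: L (options 6(W), 5(W), 3(W) are all W)
n=9: W (go to 7, an L position)
n=10: W (go to 8, an L position)
n=11: W (go to 8, an L position)
n=12: W (go to 7, an L position)
n=13: W (go to 8, an L position)
n=14: L (options 12(W), 11(W), 9(W) are all W)
n=15: L (options 13(W), 12(W), 10(W) are all W)
n=16: W (go to 14, an L position)
n=17: W (go to 15, an L position)
n=18: W (go to 15, an L position)
n=19: W (go to 14, an L position)
n=20: W (go to 15, an L position)
n=21: L (options 19(W), 18(W), 16(W) are all W)
n=22: L (options 20(W), 19(W), 17(W) are all W)
n=23: W (go to 21, an L position)
n=24: W (go to 22, an L position)
n=25: W (go to 22, an L position)
n=26: W (go to 21, an L position)
n=27: W (go to 22, an L position)
n=28: L (options 26(W), 25(W), 23(W) are all W)
n=29: L (options 27(W), 26(W), 24(W) are all W)
n=30: W (go to 28, an L position)
n=31: W (go to 29, an L position)
n=32: W (go to 29, an L position)
n=33: W (go to 28, an L position)
n=34: W (go to 29, an L position)
n=35: L (options 33(W), 32(W), 30(W) are all W)
n=36: L (options 34(W), 33(W), 31(W) are all W)
n=37: W (go to 35, an L position)
n=38: W (go to 36, an L position)
n=39: W (go to 36, an L position)
n=40: W (go to 35, an L position)
From 40 Player 1 can remove 5, leaving 35, reaching an L position.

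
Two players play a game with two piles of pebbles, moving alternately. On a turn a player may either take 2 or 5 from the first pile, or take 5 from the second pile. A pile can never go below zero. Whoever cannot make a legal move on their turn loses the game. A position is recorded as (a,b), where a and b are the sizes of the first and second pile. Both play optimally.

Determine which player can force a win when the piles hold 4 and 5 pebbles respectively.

The first player wins.

Use the standard recursion: the mover loses at a terminal position; elsewhere, the mover wins exactly when some move hands the opponent an L position.
No move ever increases a pile, so every position that can arise here has a ≤ 4 and b ≤ 5; it is enough to label the cells with 0 ≤ a ≤ 4 and 0 ≤ b ≤ 5.
Every move lowers a or b (never raises either), so fill the grid row by row in increasing a, and left to right within a row: each cell's successors are then already labelled.
      b=0  b=1  b=2  b=3  b=4  b=5
a=0:    L    L    L    L    L    W
a=1:    L    L    L    L    L    W
a=2:    W    W    W    W    W    L
a=3:    W    W    W    W    W    L
a=4:    L    L    L    L    L    W
Cells with no legal move (terminal, hence L): (0,0), (0,1), (0,2), (0,3), (0,4), (1,0), (1,1), (1,2), (1,3), (1,4).
The remaining L cells, each justified by listing all of its moves:
(2,5): →(0,5)(W), (2,0)(W) — all W, so L
(3,5): →(1,5)(W), (3,0)(W) — all W, so L
(4,0): →(2,0)(W) only, which is W, so L
(4,1): →(2,1)(W) only, which is W, so L
(4,2): →(2,2)(W) only, which is W, so L
(4,3): →(2,3)(W) only, which is W, so L
(4,4): →(2,4)(W) only, which is W, so L
Every other cell has at least one move into one of the L cells above, so it is W.
From (4,5) the player to move can move to (2,5), reaching an L position.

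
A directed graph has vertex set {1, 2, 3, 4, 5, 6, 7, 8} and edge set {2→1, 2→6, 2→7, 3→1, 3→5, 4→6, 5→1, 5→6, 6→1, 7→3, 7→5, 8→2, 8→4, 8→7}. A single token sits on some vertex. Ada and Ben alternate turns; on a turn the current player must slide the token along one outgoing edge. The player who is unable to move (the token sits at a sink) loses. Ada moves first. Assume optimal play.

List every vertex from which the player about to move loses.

1, 4, 7

Compute win/loss labels from the base case upward. A position with no move is L. Any other position is W if it can reach an L in one move, else L.
Every edge goes from a vertex to one that appears earlier in the order 1, 6, 5, 3, 4, 7, 2, 8, so processing vertices in that order labels each vertex after all of its successors.
1: no outgoing edge → L
6: reaches L-position 1 → W
5: reaches L-position 1 → W
3: reaches L-position 1 → W
4: only reaches 6(W), which is W → L
7: only reaches 3(W), 5(W), all W → L
2: reaches L-position 7 → W
8: reaches L-position 7 → W
The losing starting vertices are exactly the entries labelled L in this table (3 of them).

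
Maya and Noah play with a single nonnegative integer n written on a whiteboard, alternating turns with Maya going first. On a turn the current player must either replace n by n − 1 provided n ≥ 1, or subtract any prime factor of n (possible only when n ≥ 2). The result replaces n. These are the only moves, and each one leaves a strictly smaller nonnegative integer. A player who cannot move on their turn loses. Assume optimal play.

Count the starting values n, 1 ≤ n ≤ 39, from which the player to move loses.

Compute win/loss labels from the base case upward. A position with no move is L. Any other position is W if it can reach an L in one move, else L.
n=0: no move → L
n=1: can move to 0, which is L ⇒ W
n=2: can move to 0, which is L ⇒ W
n=3: can move to 0, which is L ⇒ W
n=4: moves to 2(W), 3(W); every one is W ⇒ L
n=5: can move to 0, which is L ⇒ W
n=6: can move to 4, which is L ⇒ W
n=7: can move to 0, which is L ⇒ W
n=8: moves to 6(W), 7(W); every one is W ⇒ L
n=9: can move to 8, which is L ⇒ W
n=10: can move to 8, which is L ⇒ W
n=11: can move to 0, which is L ⇒ W
n=12: moves to 9(W), 10(W), 11(W); every one is W ⇒ L
n=13: can move to 0, which is L ⇒ W
n=14: can move to 12, which is L ⇒ W
n=15: can move to 12, which is L ⇒ W
n=16: moves to 14(W), 15(W); every one is W ⇒ L
n=17: can move to 0, which is L ⇒ W
n=18: can move to 16, which is L ⇒ W
n=19: can move to 0, which is L ⇒ W
n=20: moves to 15(W), 18(W), 19(W); every one is W ⇒ L
n=21: can move to 20, which is L ⇒ W
n=22: can move to 20, which is L ⇒ W
n=23: can move to 0, which is L ⇒ W
n=24: moves to 21(W), 22(W), 23(W); every one is W ⇒ L
n=25: can move to 20, which is L ⇒ W
n=26: can move to 24, which is L ⇒ W
n=27: can move to 24, which is L ⇒ W
n=28: moves to 21(W), 26(W), 27(W); every one is W ⇒ L
n=29: can move to 0, which is L ⇒ W
n=30: can move to 28, which is L ⇒ W
n=31: can move to 0, which is L ⇒ W
n=32: moves to 30(W), 31(W); every one is W ⇒ L
n=33: can move to 32, which is L ⇒ W
n=34: can move to 32, which is L ⇒ W
n=35: can move to 28, which is L ⇒ W
n=36: moves to 33(W), 34(W), 35(W); every one is W ⇒ L
n=37: can move to 0, which is L ⇒ W
n=38: can move to 36, which is L ⇒ W
n=39: can move to 36, which is L ⇒ W
L entries with 1 ≤ n ≤ 39 (n=0 is outside the asked range and is not counted): n = 4, 8, 12, 16, 20, 24, 28, 32, 36; that makes 9.

9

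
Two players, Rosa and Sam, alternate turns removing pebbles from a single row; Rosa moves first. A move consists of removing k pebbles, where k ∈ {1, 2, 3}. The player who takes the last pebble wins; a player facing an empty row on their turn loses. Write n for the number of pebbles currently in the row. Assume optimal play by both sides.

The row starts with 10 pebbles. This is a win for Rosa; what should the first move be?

Remove 2, leaving 8.

Use the standard recursion: the mover loses at a terminal position; elsewhere, the mover wins exactly when some move hands the opponent an L position.
n=0: no move → L
n=1: can move to 0, which is L ⇒ W
n=2: can move to 0, which is L ⇒ W
n=3: can move to 0, which is L ⇒ W
n=4: moves to 3(W), 2(W), 1(W); every one is W ⇒ L
n=5: can move to 4, which is L ⇒ W
n=6: can move to 4, which is L ⇒ W
n=7: can move to 4, which is L ⇒ W
n=8: moves to 7(W), 6(W), 5(W); every one is W ⇒ L
n=9: can move to 8, which is L ⇒ W
n=10: can move to 8, which is L ⇒ W
From 10, the L positions reachable in one move are: 8.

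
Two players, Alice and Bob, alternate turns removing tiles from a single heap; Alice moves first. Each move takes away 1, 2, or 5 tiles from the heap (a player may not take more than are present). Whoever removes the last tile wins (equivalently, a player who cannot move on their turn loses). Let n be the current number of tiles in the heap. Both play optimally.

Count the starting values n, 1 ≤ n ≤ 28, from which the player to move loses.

Compute win/loss labels from the base case upward. A position with no move is L. Any other position is W if it can reach an L in one move, else L.
n=0: no move → L
n=1: reaches L-position 0 → W
n=2: reaches L-position 0 → W
n=3: only reaches 2(W), 1(W), all W → L
n=4: reaches L-position 3 → W
n=5: reaches L-position 3 → W
n=6: only reaches 5(W), 4(W), 1(W), all W → L
n=7: reaches L-position 6 → W
n=8: reaches L-position 6 → W
n=9: only reaches 8(W), 7(W), 4(W), all W → L
n=10: reaches L-position 9 → W
n=11: reaches L-position 9 → W
n=12: only reaches 11(W), 10(W), 7(W), all W → L
n=13: reaches L-position 12 → W
n=14: reaches L-position 12 → W
n=15: only reaches 14(W), 13(W), 10(W), all W → L
n=16: reaches L-position 15 → W
n=17: reaches L-position 15 → W
n=18: only reaches 17(W), 16(W), 13(W), all W → L
n=19: reaches L-position 18 → W
n=20: reaches L-position 18 → W
n=21: only reaches 20(W), 19(W), 16(W), all W → L
n=22: reaches L-position 21 → W
n=23: reaches L-position 21 → W
n=24: only reaches 23(W), 22(W), 19(W), all W → L
n=25: reaches L-position 24 → W
n=26: reaches L-position 24 → W
n=27: only reaches 26(W), 25(W), 22(W), all W → L
n=28: reaches L-position 27 → W
L entries with 1 ≤ n ≤ 28 (n=0 is outside the asked range and is not counted): n = 3, 6, 9, 12, 15, 18, 21, 24, 27; that makes 9.

9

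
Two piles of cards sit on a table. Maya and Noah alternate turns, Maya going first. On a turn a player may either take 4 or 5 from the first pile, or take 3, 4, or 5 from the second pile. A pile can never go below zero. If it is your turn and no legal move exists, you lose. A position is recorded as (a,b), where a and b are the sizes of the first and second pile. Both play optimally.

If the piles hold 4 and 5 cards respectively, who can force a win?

Noah wins.

Compute win/loss labels from the base case upward. A position with no move is L. Any other position is W if it can reach an L in one move, else L.
No move ever increases a pile, so every position that can arise here has a ≤ 4 and b ≤ 5; it is enough to label the cells with 0 ≤ a ≤ 4 and 0 ≤ b ≤ 5.
Every move lowers a or b (never raises either), so fill the grid row by row in increasing a, and left to right within a row: each cell's successors are then already labelled.
      b=0  b=1  b=2  b=3  b=4  b=5
a=0:    L    L    L    W    W    W
a=1:    L    L    L    W    W    W
a=2:    L    L    L    W    W    W
a=3:    L    L    L    W    W    W
a=4:    W    W    W    L    L    L
Cells with no legal move (terminal, hence L): (0,0), (0,1), (0,2), (1,0), (1,1), (1,2), (2,0), (2,1), (2,2), (3,0), (3,1), (3,2).
The remaining L cells, each justified by listing all of its moves:
(4,3): only reaches (0,3)(W), (4,0)(W), all W → L
(4,4): only reaches (0,4)(W), (4,1)(W), (4,0)(W), all W → L
(4,5): only reaches (0,5)(W), (4,2)(W), (4,1)(W), (4,0)(W), all W → L
Every other cell has at least one move into one of the L cells above, so it is W.
Every move from (4,5) reaches a W position, so the mover loses.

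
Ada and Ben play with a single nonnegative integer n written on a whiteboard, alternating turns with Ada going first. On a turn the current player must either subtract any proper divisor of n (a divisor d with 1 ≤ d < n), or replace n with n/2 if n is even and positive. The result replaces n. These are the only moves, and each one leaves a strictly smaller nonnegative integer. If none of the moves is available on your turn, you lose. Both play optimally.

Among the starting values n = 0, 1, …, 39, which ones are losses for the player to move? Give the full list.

Use the standard recursion: the mover loses at a terminal position; elsewhere, the mover wins exactly when some move hands the opponent an L position.
n=0: no move → L
n=1: no move → L
n=2: can move to 1, which is L ⇒ W
n=3: the only move is to 2(W), a W ⇒ L
n=4: can move to 3, which is L ⇒ W
n=5: the only move is to 4(W), a W ⇒ L
n=6: can move to 3, which is L ⇒ W
n=7: the only move is to 6(W), a W ⇒ L
n=8: can move to 7, which is L ⇒ W
n=9: moves to 6(W), 8(W); every one is W ⇒ L
n=10: can move to 5, which is L ⇒ W
n=11: the only move is to 10(W), a W ⇒ L
n=12: can move to 9, which is L ⇒ W
n=13: the only move is to 12(W), a W ⇒ L
n=14: can move to 7, which is L ⇒ W
n=15: moves to 10(W), 12(W), 14(W); every one is W ⇒ L
n=16: can move to 15, which is L ⇒ W
n=17: the only move is to 16(W), a W ⇒ L
n=18: can move to 9, which is L ⇒ W
n=19: the only move is to 18(W), a W ⇒ L
n=20: can move to 15, which is L ⇒ W
n=21: moves to 14(W), 18(W), 20(W); every one is W ⇒ L
n=22: can move to 11, which is L ⇒ W
n=23: the only move is to 22(W), a W ⇒ L
n=24: can move to 21, which is L ⇒ W
n=25: moves to 20(W), 24(W); every one is W ⇒ L
n=26: can move to 13, which is L ⇒ W
n=27: moves to 18(W), 24(W), 26(W); every one is W ⇒ L
n=28: can move to 21, which is L ⇒ W
n=29: the only move is to 28(W), a W ⇒ L
n=30: can move to 15, which is L ⇒ W
n=31: the only move is to 30(W), a W ⇒ L
n=32: can move to 31, which is L ⇒ W
n=33: moves to 22(W), 30(W), 32(W); every one is W ⇒ L
n=34: can move to 17, which is L ⇒ W
n=35: moves to 28(W), 30(W), 34(W); every one is W ⇒ L
n=36: can move to 27, which is L ⇒ W
n=37: the only move is to 36(W), a W ⇒ L
n=38: can move to 19, which is L ⇒ W
n=39: moves to 26(W), 36(W), 38(W); every one is W ⇒ L
The losing starting values of n are exactly the entries labelled L in this table (21 of them).

0, 1, 3, 5, 7, 9, 11, 13, 15, 17, 19, 21, 23, 25, 27, 29, 31, 33, 35, 37, 39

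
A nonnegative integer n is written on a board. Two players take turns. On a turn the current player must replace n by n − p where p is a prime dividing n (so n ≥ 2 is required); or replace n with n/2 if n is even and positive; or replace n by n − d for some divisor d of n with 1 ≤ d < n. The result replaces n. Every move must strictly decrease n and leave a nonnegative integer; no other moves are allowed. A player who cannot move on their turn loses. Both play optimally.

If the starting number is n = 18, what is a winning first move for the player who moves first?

Positions with no move are L. A position that does have a move is losing for the player to move precisely when every available move leads to a winning position for the opponent. Fill in the labels:
n=0: no move → L
n=1: no move → L
n=2: W (go to 0, an L position)
n=3: W (go to 0, an L position)
n=4: L (options 2(W), 3(W) are all W)
n=5: W (go to 0, an L position)
n=6: W (go to 4, an L position)
n=7: W (go to 0, an L position)
n=8: W (go to 4, an L position)
n=9: L (options 6(W), 8(W) are all W)
n=10: W (go to 9, an L position)
n=11: W (go to 0, an L position)
n=12: W (go to 9, an L position)
n=13: W (go to 0, an L position)
n=14: L (options 7(W), 12(W), 13(W) are all W)
n=15: W (go to 14, an L position)
n=16: W (go to 14, an L position)
n=17: W (go to 0, an L position)
n=18: W (go to 9, an L position)
From 18, the L positions reachable in one move are: 9.

Move to 9.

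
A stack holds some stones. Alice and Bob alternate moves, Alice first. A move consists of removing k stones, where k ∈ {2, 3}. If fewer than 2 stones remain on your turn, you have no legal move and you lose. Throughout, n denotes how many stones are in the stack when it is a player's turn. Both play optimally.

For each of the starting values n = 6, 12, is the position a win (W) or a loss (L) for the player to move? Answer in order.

Classify positions by backward induction: terminal positions (no move available) are L. From any other position, the mover wins iff some move reaches an L.
n=0: no move → L
n=1: no move → L
n=2: →0(L), so W
n=3: →1(L), so W
n=4: →1(L), so W
n=5: →3(W), 2(W) — all W, so L
n=6: →4(W), 3(W) — all W, so L
n=7: →5(L), so W
n=8: →6(L), so W
n=9: →6(L), so W
n=10: →8(W), 7(W) — all W, so L
n=11: →9(W), 8(W) — all W, so L
n=12: →10(L), so W

6: L, 12: W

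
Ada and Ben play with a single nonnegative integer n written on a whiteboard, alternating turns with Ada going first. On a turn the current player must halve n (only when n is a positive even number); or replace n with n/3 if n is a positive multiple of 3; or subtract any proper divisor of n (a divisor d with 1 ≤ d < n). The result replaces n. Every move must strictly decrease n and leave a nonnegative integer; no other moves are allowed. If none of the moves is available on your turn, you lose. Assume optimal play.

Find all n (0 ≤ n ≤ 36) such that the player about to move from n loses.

0, 1, 4, 7, 9, 11, 13, 15, 17, 19, 23, 25, 28, 31, 36

Classify positions by backward induction: terminal positions (no move available) are L. From any other position, the mover wins iff some move reaches an L.
n=0: no move → L
n=1: no move → L
n=2: W (go to 1, an L position)
n=3: W (go to 1, an L position)
n=4: L (options 2(W), 3(W) are all W)
n=5: W (go to 4, an L position)
n=6: W (go to 4, an L position)
n=7: L (sole option 6(W) is W)
n=8: W (go to 4, an L position)
n=9: L (options 3(W), 6(W), 8(W) are all W)
n=10: W (go to 9, an L position)
n=11: L (sole option 10(W) is W)
n=12: W (go to 4, an L position)
n=13: L (sole option 12(W) is W)
n=14: W (go to 7, an L position)
n=15: L (options 5(W), 10(W), 12(W), 14(W) are all W)
n=16: W (go to 15, an L position)
n=17: L (sole option 16(W) is W)
n=18: W (go to 9, an L position)
n=19: L (sole option 18(W) is W)
n=20: W (go to 15, an L position)
n=21: W (go to 7, an L position)
n=22: W (go to 11, an L position)
n=23: L (sole option 22(W) is W)
n=24: W (go to 23, an L position)
n=25: L (options 20(W), 24(W) are all W)
n=26: W (go to 13, an L position)
n=27: W (go to 9, an L position)
n=28: L (options 14(W), 21(W), 24(W), 26(W), 27(W) are all W)
n=29: W (go to 28, an L position)
n=30: W (go to 15, an L position)
n=31: L (sole option 30(W) is W)
n=32: W (go to 28, an L position)
n=33: W (go to 11, an L position)
n=34: W (go to 17, an L position)
n=35: W (go to 28, an L position)
n=36: L (options 12(W), 18(W), 24(W), 27(W), 30(W), 32(W), 33(W), 34(W), 35(W) are all W)
Reading off the rows marked L gives the requested list; there are 15 such values of n.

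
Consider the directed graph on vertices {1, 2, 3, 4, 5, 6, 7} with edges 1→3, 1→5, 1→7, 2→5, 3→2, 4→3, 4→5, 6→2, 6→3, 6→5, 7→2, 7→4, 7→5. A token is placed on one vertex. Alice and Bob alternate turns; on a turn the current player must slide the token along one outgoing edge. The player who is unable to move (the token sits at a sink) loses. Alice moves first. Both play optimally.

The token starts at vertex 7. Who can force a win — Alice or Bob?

Alice wins.

Label each position W (a win for the player to move) or L (a loss). A position with no legal move is L; any other position is W exactly when some move reaches an L, and L when every move reaches a W.
Every edge goes from a vertex to one that appears earlier in the order 5, 2, 3, 6, 4, 7, 1, so processing vertices in that order labels each vertex after all of its successors.
5: no outgoing edge → L
2: reaches L-position 5 → W
3: only reaches 2(W), which is W → L
6: reaches L-position 3 → W
4: reaches L-position 3 → W
7: reaches L-position 5 → W
1: reaches L-position 3 → W
From 7 Alice can move to 5, reaching an L position.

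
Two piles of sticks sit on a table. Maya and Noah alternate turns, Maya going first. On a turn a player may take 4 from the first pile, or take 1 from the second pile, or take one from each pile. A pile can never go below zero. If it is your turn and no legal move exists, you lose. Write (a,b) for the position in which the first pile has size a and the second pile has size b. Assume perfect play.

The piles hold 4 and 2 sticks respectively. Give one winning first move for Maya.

Work bottom-up. With no move the player to move loses. Otherwise the position is W if at least one move leads to an L position for the opponent, and L if every move leads to a W.
No move ever increases a pile, so every position that can arise here has a ≤ 4 and b ≤ 2; it is enough to label the cells with 0 ≤ a ≤ 4 and 0 ≤ b ≤ 2.
Every move lowers a or b (never raises either), so fill the grid row by row in increasing a, and left to right within a row: each cell's successors are then already labelled.
      b=0  b=1  b=2
a=0:    L    W    L
a=1:    L    W    L
a=2:    L    W    L
a=3:    L    W    L
a=4:    W    W    W
Cells with no legal move (terminal, hence L): (0,0), (1,0), (2,0), (3,0).
The remaining L cells, each justified by listing all of its moves:
(0,2): the only move is to (0,1)(W), a W ⇒ L
(1,2): moves to (1,1)(W), (0,1)(W); every one is W ⇒ L
(2,2): moves to (2,1)(W), (1,1)(W); every one is W ⇒ L
(3,2): moves to (3,1)(W), (2,1)(W); every one is W ⇒ L
Every other cell has at least one move into one of the L cells above, so it is W.
From (4,2), the L positions reachable in one move are: (0,2).

Move to (0,2).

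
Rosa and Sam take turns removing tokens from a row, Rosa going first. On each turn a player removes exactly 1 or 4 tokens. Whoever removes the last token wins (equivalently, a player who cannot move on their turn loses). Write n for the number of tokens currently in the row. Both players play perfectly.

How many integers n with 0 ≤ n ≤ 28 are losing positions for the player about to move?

Positions with no move are L. A position that does have a move is losing for the player to move precisely when every available move leads to a winning position for the opponent. Fill in the labels:
n=0: no move → L
n=1: →0(L), so W
n=2: →1(W) only, which is W, so L
n=3: →2(L), so W
n=4: →0(L), so W
n=5: →4(W), 1(W) — all W, so L
n=6: →5(L), so W
n=7: →6(W), 3(W) — all W, so L
n=8: →7(L), so W
n=9: →5(L), so W
n=10: →9(W), 6(W) — all W, so L
n=11: →10(L), so W
n=12: →11(W), 8(W) — all W, so L
n=13: →12(L), so W
n=14: →10(L), so W
n=15: →14(W), 11(W) — all W, so L
n=16: →15(L), so W
n=17: →16(W), 13(W) — all W, so L
n=18: →17(L), so W
n=19: →15(L), so W
n=20: →19(W), 16(W) — all W, so L
n=21: →20(L), so W
n=22: →21(W), 18(W) — all W, so L
n=23: →22(L), so W
n=24: →20(L), so W
n=25: →24(W), 21(W) — all W, so L
n=26: →25(L), so W
n=27: →26(W), 23(W) — all W, so L
n=28: →27(L), so W
L entries with 0 ≤ n ≤ 28: n = 0, 2, 5, 7, 10, 12, 15, 17, 20, 22, 25, 27; that makes 12.

12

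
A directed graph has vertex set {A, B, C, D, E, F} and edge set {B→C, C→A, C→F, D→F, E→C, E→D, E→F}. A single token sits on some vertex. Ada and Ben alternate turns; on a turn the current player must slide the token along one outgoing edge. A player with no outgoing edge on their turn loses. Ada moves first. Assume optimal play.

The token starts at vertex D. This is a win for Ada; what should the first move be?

Move to F.

Use the standard recursion: the mover loses at a terminal position; elsewhere, the mover wins exactly when some move hands the opponent an L position.
Every edge goes from a vertex to one that appears earlier in the order A, F, C, D, B, E, so processing vertices in that order labels each vertex after all of its successors.
A: no outgoing edge → L
F: no outgoing edge → L
C: can move to F, which is L ⇒ W
D: can move to F, which is L ⇒ W
B: the only move is to C(W), a W ⇒ L
E: can move to F, which is L ⇒ W
From D, the L positions reachable in one move are: F.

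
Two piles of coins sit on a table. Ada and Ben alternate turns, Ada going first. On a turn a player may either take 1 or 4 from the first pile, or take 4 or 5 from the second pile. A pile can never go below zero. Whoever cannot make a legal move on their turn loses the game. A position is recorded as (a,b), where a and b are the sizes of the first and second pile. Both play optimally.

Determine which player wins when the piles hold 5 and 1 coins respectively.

Ben wins.

Work bottom-up. With no move the player to move loses. Otherwise the position is W if at least one move leads to an L position for the opponent, and L if every move leads to a W.
No move ever increases a pile, so every position that can arise here has a ≤ 5 and b ≤ 1; it is enough to label the cells with 0 ≤ a ≤ 5 and 0 ≤ b ≤ 1.
Every move lowers a or b (never raises either), so fill the grid row by row in increasing a, and left to right within a row: each cell's successors are then already labelled.
      b=0  b=1
a=0:    L    L
a=1:    W    W
a=2:    L    L
a=3:    W    W
a=4:    W    W
a=5:    L    L
Cells with no legal move (terminal, hence L): (0,0), (0,1).
The remaining L cells, each justified by listing all of its moves:
(2,0): →(1,0)(W) only, which is W, so L
(2,1): →(1,1)(W) only, which is W, so L
(5,0): →(4,0)(W), (1,0)(W) — all W, so L
(5,1): →(4,1)(W), (1,1)(W) — all W, so L
Every other cell has at least one move into one of the L cells above, so it is W.
Every move from (5,1) reaches a W position, so the mover loses.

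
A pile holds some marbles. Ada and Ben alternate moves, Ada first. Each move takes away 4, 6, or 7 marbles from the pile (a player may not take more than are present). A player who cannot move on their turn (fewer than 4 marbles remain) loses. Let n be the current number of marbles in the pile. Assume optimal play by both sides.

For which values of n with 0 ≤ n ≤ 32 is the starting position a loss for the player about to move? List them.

0, 1, 2, 3, 11, 12, 13, 14, 22, 23, 24, 25

Work bottom-up. With no move the player to move loses. Otherwise the position is W if at least one move leads to an L position for the opponent, and L if every move leads to a W.
n=0: no move → L
n=1: no move → L
n=2: no move → L
n=3: no move → L
n=4: W (go to 0, an L position)
n=5: W (go to 1, an L position)
n=6: W (go to 2, an L position)
n=7: W (go to 3, an L position)
n=8: W (go to 2, an L position)
n=9: W (go to 3, an L position)
n=10: W (go to 3, an L position)
n=11: L (options 7(W), 5(W), 4(W) are all W)
n=12: L (options 8(W), 6(W), 5(W) are all W)
n=13: L (options 9(W), 7(W), 6(W) are all W)
n=14: L (options 10(W), 8(W), 7(W) are all W)
n=15: W (go to 11, an L position)
n=16: W (go to 12, an L position)
n=17: W (go to 13, an L position)
n=18: W (go to 14, an L position)
n=19: W (go to 13, an L position)
n=20: W (go to 14, an L position)
n=21: W (go to 14, an L position)
n=22: L (options 18(W), 16(W), 15(W) are all W)
n=23: L (options 19(W), 17(W), 16(W) are all W)
n=24: L (options 20(W), 18(W), 17(W) are all W)
n=25: L (options 21(W), 19(W), 18(W) are all W)
n=26: W (go to 22, an L position)
n=27: W (go to 23, an L position)
n=28: W (go to 24, an L position)
n=29: W (go to 25, an L position)
n=30: W (go to 24, an L position)
n=31: W (go to 25, an L position)
n=32: W (go to 25, an L position)
Reading off the rows marked L gives the requested list; there are 12 such values of n.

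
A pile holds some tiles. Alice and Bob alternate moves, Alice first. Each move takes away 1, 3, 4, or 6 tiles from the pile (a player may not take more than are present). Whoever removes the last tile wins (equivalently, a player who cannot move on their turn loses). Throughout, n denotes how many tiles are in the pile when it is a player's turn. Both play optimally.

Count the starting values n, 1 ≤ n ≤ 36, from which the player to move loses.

10

Use the standard recursion: the mover loses at a terminal position; elsewhere, the mover wins exactly when some move hands the opponent an L position.
n=0: no move → L
n=1: reaches L-position 0 → W
n=2: only reaches 1(W), which is W → L
n=3: reaches L-position 2 → W
n=4: reaches L-position 0 → W
n=5: reaches L-position 2 → W
n=6: reaches L-position 2 → W
n=7: only reaches 6(W), 4(W), 3(W), 1(W), all W → L
n=8: reaches L-position 7 → W
n=9: only reaches 8(W), 6(W), 5(W), 3(W), all W → L
n=10: reaches L-position 9 → W
n=11: reaches L-position 7 → W
n=12: reaches L-position 9 → W
n=13: reaches L-position 9 → W
n=14: only reaches 13(W), 11(W), 10(W), 8(W), all W → L
n=15: reaches L-position 14 → W
n=16: only reaches 15(W), 13(W), 12(W), 10(W), all W → L
n=17: reaches L-position 16 → W
n=18: reaches L-position 14 → W
n=19: reaches L-position 16 → W
n=20: reaches L-position 16 → W
n=21: only reaches 20(W), 18(W), 17(W), 15(W), all W → L
n=22: reaches L-position 21 → W
n=23: only reaches 22(W), 20(W), 19(W), 17(W), all W → L
n=24: reaches L-position 23 → W
n=25: reaches L-position 21 → W
n=26: reaches L-position 23 → W
n=27: reaches L-position 23 → W
n=28: only reaches 27(W), 25(W), 24(W), 22(W), all W → L
n=29: reaches L-position 28 → W
n=30: only reaches 29(W), 27(W), 26(W), 24(W), all W → L
n=31: reaches L-position 30 → W
n=32: reaches L-position 28 → W
n=33: reaches L-position 30 → W
n=34: reaches L-position 30 → W
n=35: only reaches 34(W), 32(W), 31(W), 29(W), all W → L
n=36: reaches L-position 35 → W
L entries with 1 ≤ n ≤ 36 (n=0 is outside the asked range and is not counted): n = 2, 7, 9, 14, 16, 21, 23, 28, 30, 35; that makes 10.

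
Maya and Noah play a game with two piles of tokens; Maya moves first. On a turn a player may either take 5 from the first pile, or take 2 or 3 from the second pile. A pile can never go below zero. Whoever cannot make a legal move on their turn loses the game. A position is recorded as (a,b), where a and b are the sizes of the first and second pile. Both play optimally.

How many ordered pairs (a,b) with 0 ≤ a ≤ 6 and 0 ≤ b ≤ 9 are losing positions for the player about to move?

28

Use the standard recursion: the mover loses at a terminal position; elsewhere, the mover wins exactly when some move hands the opponent an L position.
Every move lowers a or b (never raises either), so fill the grid row by row in increasing a, and left to right within a row: each cell's successors are then already labelled.
      b=0  b=1  b=2  b=3  b=4  b=5  b=6  b=7  b=8  b=9
a=0:    L    L    W    W    W    L    L    W    W    W
a=1:    L    L    W    W    W    L    L    W    W    W
a=2:    L    L    W    W    W    L    L    W    W    W
a=3:    L    L    W    W    W    L    L    W    W    W
a=4:    L    L    W    W    W    L    L    W    W    W
a=5:    W    W    L    L    W    W    W    L    L    W
a=6:    W    W    L    L    W    W    W    L    L    W
Cells with no legal move (terminal, hence L): (0,0), (0,1), (1,0), (1,1), (2,0), (2,1), (3,0), (3,1), (4,0), (4,1).
The remaining L cells, each justified by listing all of its moves:
(0,5): L (options (0,3)(W), (0,2)(W) are all W)
(0,6): L (options (0,4)(W), (0,3)(W) are all W)
(1,5): L (options (1,3)(W), (1,2)(W) are all W)
(1,6): L (options (1,4)(W), (1,3)(W) are all W)
(2,5): L (options (2,3)(W), (2,2)(W) are all W)
(2,6): L (options (2,4)(W), (2,3)(W) are all W)
(3,5): L (options (3,3)(W), (3,2)(W) are all W)
(3,6): L (options (3,4)(W), (3,3)(W) are all W)
(4,5): L (options (4,3)(W), (4,2)(W) are all W)
(4,6): L (options (4,4)(W), (4,3)(W) are all W)
(5,2): L (options (0,2)(W), (5,0)(W) are all W)
(5,3): L (options (0,3)(W), (5,1)(W), (5,0)(W) are all W)
(5,7): L (options (0,7)(W), (5,5)(W), (5,4)(W) are all W)
(5,8): L (options (0,8)(W), (5,6)(W), (5,5)(W) are all W)
(6,2): L (options (1,2)(W), (6,0)(W) are all W)
(6,3): L (options (1,3)(W), (6,1)(W), (6,0)(W) are all W)
(6,7): L (options (1,7)(W), (6,5)(W), (6,4)(W) are all W)
(6,8): L (options (1,8)(W), (6,6)(W), (6,5)(W) are all W)
Every other cell has at least one move into one of the L cells above, so it is W.
L cells per row: a=0: 4, a=1: 4, a=2: 4, a=3: 4, a=4: 4, a=5: 4, a=6: 4; total 28.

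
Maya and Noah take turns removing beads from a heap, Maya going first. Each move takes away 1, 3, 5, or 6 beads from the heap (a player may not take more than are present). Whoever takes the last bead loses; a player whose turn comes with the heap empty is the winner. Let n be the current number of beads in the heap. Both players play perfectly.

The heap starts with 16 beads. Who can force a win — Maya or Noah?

Work bottom-up. With no move the player to move wins. Otherwise the position is W if at least one move leads to an L position for the opponent, and L if every move leads to a W.
n=0: no move; the opponent has just taken the last bead and therefore loses → W
n=1: the only move is to 0(W), a W ⇒ L
n=2: can move to 1, which is L ⇒ W
n=3: moves to 2(W), 0(W); every one is W ⇒ L
n=4: can move to 3, which is L ⇒ W
n=5: moves to 4(W), 2(W), 0(W); every one is W ⇒ L
n=6: can move to 5, which is L ⇒ W
n=7: can move to 1, which is L ⇒ W
n=8: can move to 5, which is L ⇒ W
n=9: can move to 3, which is L ⇒ W
n=10: can move to 5, which is L ⇒ W
n=11: can move to 5, which is L ⇒ W
n=12: moves to 11(W), 9(W), 7(W), 6(W); every one is W ⇒ L
n=13: can move to 12, which is L ⇒ W
n=14: moves to 13(W), 11(W), 9(W), 8(W); every one is W ⇒ L
n=15: can move to 14, which is L ⇒ W
n=16: moves to 15(W), 13(W), 11(W), 10(W); every one is W ⇒ L
Every move from 16 reaches a W position, so the mover loses.

Noah wins.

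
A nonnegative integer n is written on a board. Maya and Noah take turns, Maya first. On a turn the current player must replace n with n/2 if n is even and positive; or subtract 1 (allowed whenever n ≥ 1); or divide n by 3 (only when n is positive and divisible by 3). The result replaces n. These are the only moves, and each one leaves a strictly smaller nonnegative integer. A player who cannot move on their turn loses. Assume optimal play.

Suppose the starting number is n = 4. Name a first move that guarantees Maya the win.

Move to 2.

Use the standard recursion: the mover loses at a terminal position; elsewhere, the mover wins exactly when some move hands the opponent an L position.
n=0: no move → L
n=1: →0(L), so W
n=2: →1(W) only, which is W, so L
n=3: →2(L), so W
n=4: →2(L), so W
From 4, the L positions reachable in one move are: 2.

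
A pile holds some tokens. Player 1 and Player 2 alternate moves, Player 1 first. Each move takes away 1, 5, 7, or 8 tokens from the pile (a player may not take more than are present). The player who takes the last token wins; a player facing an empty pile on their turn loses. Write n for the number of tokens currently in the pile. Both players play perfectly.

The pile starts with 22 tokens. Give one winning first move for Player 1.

Build the W/L table. Terminal = L. A non-terminal position is W if it has a move to some L; otherwise it is L.
n=0: no move → L
n=1: →0(L), so W
n=2: →1(W) only, which is W, so L
n=3: →2(L), so W
n=4: →3(W) only, which is W, so L
n=5: →4(L), so W
n=6: →5(W), 1(W) — all W, so L
n=7: →6(L), so W
n=8: →0(L), so W
n=9: →4(L), so W
n=10: →2(L), so W
n=11: →6(L), so W
n=12: →4(L), so W
n=13: →6(L), so W
n=14: →6(L), so W
n=15: →14(W), 10(W), 8(W), 7(W) — all W, so L
n=16: →15(L), so W
n=17: →16(W), 12(W), 10(W), 9(W) — all W, so L
n=18: →17(L), so W
n=19: →18(W), 14(W), 12(W), 11(W) — all W, so L
n=20: →19(L), so W
n=21: →20(W), 16(W), 14(W), 13(W) — all W, so L
n=22: →21(L), so W
From 22, the L positions reachable in one move are: 21, 17, 15. Any move reaching one of these is winning.

Remove 1, leaving 21.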